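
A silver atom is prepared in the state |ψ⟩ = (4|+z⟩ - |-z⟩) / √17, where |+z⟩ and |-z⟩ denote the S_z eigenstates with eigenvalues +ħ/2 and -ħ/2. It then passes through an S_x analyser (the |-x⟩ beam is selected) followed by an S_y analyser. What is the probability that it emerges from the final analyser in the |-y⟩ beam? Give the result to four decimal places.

0.3676

First analyser (S_x): P(|-x⟩) = |⟨-x|ψ⟩|² = 25/34.
After stage 1 the state is |-x⟩; P(|-y⟩) = |⟨-y|-x⟩|² = 1/2.
Joint probability = 25/34 × 1/2 = 0.3676.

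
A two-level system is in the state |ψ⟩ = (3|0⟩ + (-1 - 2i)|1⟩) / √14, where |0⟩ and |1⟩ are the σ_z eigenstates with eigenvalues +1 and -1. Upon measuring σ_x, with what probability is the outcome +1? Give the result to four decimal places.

0.2857

|+x⟩ = (|0⟩ + |1⟩)/√2, so ⟨+x|ψ⟩ = (2 - 2i) / (√2·√14).
P = |2 - 2i|² / 28 = 8/28.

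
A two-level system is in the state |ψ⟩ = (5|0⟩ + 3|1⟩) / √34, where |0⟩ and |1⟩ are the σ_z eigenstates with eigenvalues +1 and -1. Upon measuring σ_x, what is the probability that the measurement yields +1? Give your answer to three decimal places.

|+x⟩ = (|0⟩ + |1⟩)/√2, so ⟨+x|ψ⟩ = (8) / (√2·√34).
P = |8|² / 68 = 64/68.

0.941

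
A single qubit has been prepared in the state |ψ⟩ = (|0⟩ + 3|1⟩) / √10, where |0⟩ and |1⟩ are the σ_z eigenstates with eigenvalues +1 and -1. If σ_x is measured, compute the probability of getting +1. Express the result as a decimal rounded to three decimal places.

|+x⟩ = (|0⟩ + |1⟩)/√2, so ⟨+x|ψ⟩ = (4) / (√2·√10).
P = |4|² / 20 = 16/20.

0.800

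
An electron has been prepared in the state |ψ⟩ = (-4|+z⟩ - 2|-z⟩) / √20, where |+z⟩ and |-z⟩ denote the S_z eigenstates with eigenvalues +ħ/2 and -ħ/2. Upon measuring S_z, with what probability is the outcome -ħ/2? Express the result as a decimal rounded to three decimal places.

0.200

The -ħ/2 outcome corresponds to |-z⟩. Its amplitude in |ψ⟩ is -2/√20.
P = |-2|² / 20 = 4/20.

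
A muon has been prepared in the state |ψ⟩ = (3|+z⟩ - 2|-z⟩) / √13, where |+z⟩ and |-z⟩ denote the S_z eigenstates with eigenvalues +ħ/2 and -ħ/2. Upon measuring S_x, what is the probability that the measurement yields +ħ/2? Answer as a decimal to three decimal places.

0.038

|+x⟩ = (|+z⟩ + |-z⟩)/√2, so ⟨+x|ψ⟩ = (1) / (√2·√13).
P = |1|² / 26 = 1/26.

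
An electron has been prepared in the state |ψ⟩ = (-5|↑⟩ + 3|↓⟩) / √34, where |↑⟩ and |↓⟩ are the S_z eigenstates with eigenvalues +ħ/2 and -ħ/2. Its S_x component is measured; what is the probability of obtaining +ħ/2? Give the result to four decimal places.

|+x⟩ = (|↑⟩ + |↓⟩)/√2, so ⟨+x|ψ⟩ = (-2) / (√2·√34).
P = |-2|² / 68 = 4/68.

0.0588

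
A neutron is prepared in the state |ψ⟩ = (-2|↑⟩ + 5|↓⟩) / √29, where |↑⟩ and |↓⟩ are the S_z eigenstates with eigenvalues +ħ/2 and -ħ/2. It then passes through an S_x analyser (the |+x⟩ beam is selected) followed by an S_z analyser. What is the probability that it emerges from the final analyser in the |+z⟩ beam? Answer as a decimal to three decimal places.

First analyser (S_x): P(|+x⟩) = |⟨+x|ψ⟩|² = 9/58.
After stage 1 the state is |+x⟩; P(|+z⟩) = |⟨+z|+x⟩|² = 1/2.
Joint probability = 9/58 × 1/2 = 0.078.

0.078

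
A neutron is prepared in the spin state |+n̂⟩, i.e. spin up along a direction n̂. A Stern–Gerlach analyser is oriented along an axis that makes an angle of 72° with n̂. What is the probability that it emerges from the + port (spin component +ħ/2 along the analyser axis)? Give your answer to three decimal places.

0.655

For spin-½, the probability of finding spin-up along an axis at angle θ to the initial spin direction is cos²(θ/2); spin-down is sin²(θ/2).
θ = 72°, so P = cos²(36°) ≈ 0.655.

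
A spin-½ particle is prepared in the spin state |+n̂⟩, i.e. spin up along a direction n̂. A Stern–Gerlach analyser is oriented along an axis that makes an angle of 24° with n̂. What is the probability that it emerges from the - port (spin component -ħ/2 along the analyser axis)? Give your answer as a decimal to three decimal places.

0.043

For spin-½, the probability of finding spin-up along an axis at angle θ to the initial spin direction is cos²(θ/2); spin-down is sin²(θ/2).
θ = 24°, so P = sin²(12°) ≈ 0.043.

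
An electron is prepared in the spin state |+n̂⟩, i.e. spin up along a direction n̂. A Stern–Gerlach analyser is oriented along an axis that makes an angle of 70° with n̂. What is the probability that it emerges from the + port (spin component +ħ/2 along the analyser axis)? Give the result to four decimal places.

For spin-½, the probability of finding spin-up along an axis at angle θ to the initial spin direction is cos²(θ/2); spin-down is sin²(θ/2).
θ = 70°, so P = cos²(35°) ≈ 0.6710.

0.6710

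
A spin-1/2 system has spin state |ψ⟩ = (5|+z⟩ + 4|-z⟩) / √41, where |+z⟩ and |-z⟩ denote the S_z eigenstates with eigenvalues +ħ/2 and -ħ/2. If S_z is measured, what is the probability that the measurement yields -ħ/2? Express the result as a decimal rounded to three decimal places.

0.390

The -ħ/2 outcome corresponds to |-z⟩. Its amplitude in |ψ⟩ is 4/√41.
P = |4|² / 41 = 16/41.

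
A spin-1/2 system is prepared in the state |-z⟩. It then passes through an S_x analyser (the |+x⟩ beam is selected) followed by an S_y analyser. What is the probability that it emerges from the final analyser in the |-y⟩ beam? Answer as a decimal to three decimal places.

First analyser (S_x): from |-z⟩, P(|+x⟩) = 1/2.
After stage 1 the state is |+x⟩; P(|-y⟩) = |⟨-y|+x⟩|² = 1/2.
Joint probability = 1/2 × 1/2 = 0.250.

0.250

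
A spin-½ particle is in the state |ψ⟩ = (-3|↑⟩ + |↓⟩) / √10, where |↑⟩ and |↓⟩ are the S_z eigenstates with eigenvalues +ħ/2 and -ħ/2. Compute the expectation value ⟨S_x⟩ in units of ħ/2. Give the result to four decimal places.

-0.6000

⟨σ_x⟩ = 2 Re(a* b)/(|a|²+|b|²) with a = -3, b = 1.
a* b = -3, so ⟨σ_x⟩ = -6/10.
⟨S_x⟩ = (ħ/2)·⟨σ_x⟩.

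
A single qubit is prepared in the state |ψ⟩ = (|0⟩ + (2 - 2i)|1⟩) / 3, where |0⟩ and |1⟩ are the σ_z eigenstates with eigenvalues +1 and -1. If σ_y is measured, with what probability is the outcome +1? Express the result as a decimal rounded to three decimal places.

|+y⟩ = (|0⟩ + i|1⟩)/√2, so ⟨+y|ψ⟩ = (-1 - 2i) / (√2·3).
P = |-1 - 2i|² / 18 = 5/18.

0.278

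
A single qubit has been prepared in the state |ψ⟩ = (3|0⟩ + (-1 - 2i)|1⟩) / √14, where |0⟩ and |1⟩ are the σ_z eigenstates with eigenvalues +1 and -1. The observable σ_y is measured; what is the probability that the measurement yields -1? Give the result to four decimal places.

0.9286

|-y⟩ = (|0⟩ - i|1⟩)/√2, so ⟨-y|ψ⟩ = (5 - i) / (√2·√14).
P = |5 - i|² / 28 = 26/28.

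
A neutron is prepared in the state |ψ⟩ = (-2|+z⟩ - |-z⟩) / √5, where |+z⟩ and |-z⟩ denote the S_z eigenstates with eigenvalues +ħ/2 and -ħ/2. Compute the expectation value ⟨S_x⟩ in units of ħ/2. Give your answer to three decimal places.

⟨σ_x⟩ = 2 Re(a* b)/(|a|²+|b|²) with a = -2, b = -1.
a* b = 2, so ⟨σ_x⟩ = 4/5.
⟨S_x⟩ = (ħ/2)·⟨σ_x⟩.

0.800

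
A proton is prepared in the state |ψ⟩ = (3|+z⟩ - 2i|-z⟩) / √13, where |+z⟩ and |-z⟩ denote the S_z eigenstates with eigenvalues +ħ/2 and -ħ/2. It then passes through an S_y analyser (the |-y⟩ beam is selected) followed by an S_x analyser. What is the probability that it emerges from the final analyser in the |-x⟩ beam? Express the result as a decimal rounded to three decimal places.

0.481

First analyser (S_y): P(|-y⟩) = |⟨-y|ψ⟩|² = 25/26.
After stage 1 the state is |-y⟩; P(|-x⟩) = |⟨-x|-y⟩|² = 1/2.
Joint probability = 25/26 × 1/2 = 0.481.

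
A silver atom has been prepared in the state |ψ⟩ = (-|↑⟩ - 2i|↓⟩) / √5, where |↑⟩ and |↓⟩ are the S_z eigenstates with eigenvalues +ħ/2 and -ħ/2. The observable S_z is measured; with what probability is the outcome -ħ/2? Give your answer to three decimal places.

The -ħ/2 outcome corresponds to |↓⟩. Its amplitude in |ψ⟩ is -2i/√5.
P = |-2i|² / 5 = 4/5.

0.800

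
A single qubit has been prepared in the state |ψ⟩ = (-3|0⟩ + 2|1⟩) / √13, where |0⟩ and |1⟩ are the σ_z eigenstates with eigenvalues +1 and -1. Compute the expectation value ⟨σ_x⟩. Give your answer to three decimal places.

⟨σ_x⟩ = 2 Re(a* b)/(|a|²+|b|²) with a = -3, b = 2.
a* b = -6, so ⟨σ_x⟩ = -12/13.

-0.923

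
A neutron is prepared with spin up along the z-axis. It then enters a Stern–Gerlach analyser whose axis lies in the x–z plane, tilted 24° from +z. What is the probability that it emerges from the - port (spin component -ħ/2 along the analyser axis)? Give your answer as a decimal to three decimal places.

For spin-½, the probability of finding spin-up along an axis at angle θ to the initial spin direction is cos²(θ/2); spin-down is sin²(θ/2).
θ = 24°, so P = sin²(12°) ≈ 0.043.

0.043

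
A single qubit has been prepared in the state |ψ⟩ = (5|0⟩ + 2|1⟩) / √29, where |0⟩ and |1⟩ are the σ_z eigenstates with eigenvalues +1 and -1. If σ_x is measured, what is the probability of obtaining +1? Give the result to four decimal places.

0.8448

|+x⟩ = (|0⟩ + |1⟩)/√2, so ⟨+x|ψ⟩ = (7) / (√2·√29).
P = |7|² / 58 = 49/58.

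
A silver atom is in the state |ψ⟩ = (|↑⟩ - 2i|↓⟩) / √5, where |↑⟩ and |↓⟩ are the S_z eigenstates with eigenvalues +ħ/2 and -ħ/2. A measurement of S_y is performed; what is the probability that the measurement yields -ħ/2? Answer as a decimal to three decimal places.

|-y⟩ = (|↑⟩ - i|↓⟩)/√2, so ⟨-y|ψ⟩ = (3) / (√2·√5).
P = |3|² / 10 = 9/10.

0.900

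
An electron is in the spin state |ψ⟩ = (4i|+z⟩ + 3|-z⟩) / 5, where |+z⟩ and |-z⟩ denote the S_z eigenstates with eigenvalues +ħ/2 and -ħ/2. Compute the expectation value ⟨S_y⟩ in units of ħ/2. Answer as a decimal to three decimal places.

⟨σ_y⟩ = 2 Im(a* b)/(|a|²+|b|²) with a = 4i, b = 3.
a* b = -12i, so ⟨σ_y⟩ = -24/25.
⟨S_y⟩ = (ħ/2)·⟨σ_y⟩.

-0.960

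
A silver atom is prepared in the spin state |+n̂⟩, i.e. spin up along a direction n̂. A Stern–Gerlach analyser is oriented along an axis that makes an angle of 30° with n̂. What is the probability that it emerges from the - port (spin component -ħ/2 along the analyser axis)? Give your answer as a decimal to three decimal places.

0.067

For spin-½, the probability of finding spin-up along an axis at angle θ to the initial spin direction is cos²(θ/2); spin-down is sin²(θ/2).
θ = 30°, so P = sin²(15°) ≈ 0.067.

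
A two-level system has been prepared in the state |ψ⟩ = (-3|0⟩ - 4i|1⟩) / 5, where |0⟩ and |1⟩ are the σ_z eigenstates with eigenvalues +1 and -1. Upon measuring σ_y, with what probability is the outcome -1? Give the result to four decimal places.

0.0200

|-y⟩ = (|0⟩ - i|1⟩)/√2, so ⟨-y|ψ⟩ = (1) / (√2·5).
P = |1|² / 50 = 1/50.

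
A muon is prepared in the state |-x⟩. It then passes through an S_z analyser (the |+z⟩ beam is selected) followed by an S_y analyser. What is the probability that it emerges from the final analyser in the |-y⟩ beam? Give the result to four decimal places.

0.2500

First analyser (S_z): from |-x⟩, P(|+z⟩) = 1/2.
After stage 1 the state is |+z⟩; P(|-y⟩) = |⟨-y|+z⟩|² = 1/2.
Joint probability = 1/2 × 1/2 = 0.2500.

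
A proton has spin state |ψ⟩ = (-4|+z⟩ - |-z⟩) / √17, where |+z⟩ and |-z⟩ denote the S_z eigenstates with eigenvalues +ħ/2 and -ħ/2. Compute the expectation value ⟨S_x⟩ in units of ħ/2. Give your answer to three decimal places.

0.471

⟨σ_x⟩ = 2 Re(a* b)/(|a|²+|b|²) with a = -4, b = -1.
a* b = 4, so ⟨σ_x⟩ = 8/17.
⟨S_x⟩ = (ħ/2)·⟨σ_x⟩.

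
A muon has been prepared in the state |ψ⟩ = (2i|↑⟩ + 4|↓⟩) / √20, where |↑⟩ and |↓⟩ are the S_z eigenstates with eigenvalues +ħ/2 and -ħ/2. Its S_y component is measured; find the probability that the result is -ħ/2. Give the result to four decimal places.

0.9000

|-y⟩ = (|↑⟩ - i|↓⟩)/√2, so ⟨-y|ψ⟩ = (6i) / (√2·√20).
P = |6i|² / 40 = 36/40.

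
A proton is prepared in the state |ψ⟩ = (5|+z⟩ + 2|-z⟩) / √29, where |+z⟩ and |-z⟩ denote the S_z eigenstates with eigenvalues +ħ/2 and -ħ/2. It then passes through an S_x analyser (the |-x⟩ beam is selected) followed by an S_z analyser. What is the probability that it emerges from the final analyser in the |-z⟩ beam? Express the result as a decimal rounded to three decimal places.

First analyser (S_x): P(|-x⟩) = |⟨-x|ψ⟩|² = 9/58.
After stage 1 the state is |-x⟩; P(|-z⟩) = |⟨-z|-x⟩|² = 1/2.
Joint probability = 9/58 × 1/2 = 0.078.

0.078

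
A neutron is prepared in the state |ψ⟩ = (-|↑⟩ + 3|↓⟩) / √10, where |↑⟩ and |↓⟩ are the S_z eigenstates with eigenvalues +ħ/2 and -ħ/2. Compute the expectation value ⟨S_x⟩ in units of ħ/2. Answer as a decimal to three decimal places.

-0.600

⟨σ_x⟩ = 2 Re(a* b)/(|a|²+|b|²) with a = -1, b = 3.
a* b = -3, so ⟨σ_x⟩ = -6/10.
⟨S_x⟩ = (ħ/2)·⟨σ_x⟩.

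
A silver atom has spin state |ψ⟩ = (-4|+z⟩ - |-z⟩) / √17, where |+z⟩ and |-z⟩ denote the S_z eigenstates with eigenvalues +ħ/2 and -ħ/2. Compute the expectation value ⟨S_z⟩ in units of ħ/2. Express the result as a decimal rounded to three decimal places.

⟨σ_z⟩ = |a|² - |b|² divided by |a|²+|b|², with a, b the |+z⟩, |-z⟩ amplitudes.
= (16 - 1)/17 = 15/17.
⟨S_z⟩ = (ħ/2)·⟨σ_z⟩.

0.882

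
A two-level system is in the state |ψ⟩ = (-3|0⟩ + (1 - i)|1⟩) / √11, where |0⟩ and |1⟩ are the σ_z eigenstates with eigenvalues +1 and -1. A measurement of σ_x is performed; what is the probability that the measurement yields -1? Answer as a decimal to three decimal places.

0.773

|-x⟩ = (|0⟩ - |1⟩)/√2, so ⟨-x|ψ⟩ = (-4 + i) / (√2·√11).
P = |-4 + i|² / 22 = 17/22.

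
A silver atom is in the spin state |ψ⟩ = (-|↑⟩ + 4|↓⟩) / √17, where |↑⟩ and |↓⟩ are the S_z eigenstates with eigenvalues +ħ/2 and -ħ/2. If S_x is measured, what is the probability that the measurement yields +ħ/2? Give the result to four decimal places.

0.2647

|+x⟩ = (|↑⟩ + |↓⟩)/√2, so ⟨+x|ψ⟩ = (3) / (√2·√17).
P = |3|² / 34 = 9/34.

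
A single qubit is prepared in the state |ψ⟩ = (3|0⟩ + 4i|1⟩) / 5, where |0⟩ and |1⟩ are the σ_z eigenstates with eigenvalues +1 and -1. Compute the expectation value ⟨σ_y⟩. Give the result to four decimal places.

⟨σ_y⟩ = 2 Im(a* b)/(|a|²+|b|²) with a = 3, b = 4i.
a* b = 12i, so ⟨σ_y⟩ = 24/25.

0.9600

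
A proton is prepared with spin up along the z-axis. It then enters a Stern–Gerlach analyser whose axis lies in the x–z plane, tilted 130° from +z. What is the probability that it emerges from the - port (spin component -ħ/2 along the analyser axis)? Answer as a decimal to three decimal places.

For spin-½, the probability of finding spin-up along an axis at angle θ to the initial spin direction is cos²(θ/2); spin-down is sin²(θ/2).
θ = 130°, so P = sin²(65°) ≈ 0.821.

0.821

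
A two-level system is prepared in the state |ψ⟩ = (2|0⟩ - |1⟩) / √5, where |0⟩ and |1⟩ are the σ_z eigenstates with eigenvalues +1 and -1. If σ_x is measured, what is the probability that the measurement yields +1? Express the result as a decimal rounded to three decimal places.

0.100

|+x⟩ = (|0⟩ + |1⟩)/√2, so ⟨+x|ψ⟩ = (1) / (√2·√5).
P = |1|² / 10 = 1/10.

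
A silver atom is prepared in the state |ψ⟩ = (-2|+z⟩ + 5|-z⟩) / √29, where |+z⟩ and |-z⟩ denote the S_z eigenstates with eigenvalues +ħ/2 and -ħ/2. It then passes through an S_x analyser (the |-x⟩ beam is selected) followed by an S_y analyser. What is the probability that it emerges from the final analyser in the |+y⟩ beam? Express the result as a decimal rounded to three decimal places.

0.422

First analyser (S_x): P(|-x⟩) = |⟨-x|ψ⟩|² = 49/58.
After stage 1 the state is |-x⟩; P(|+y⟩) = |⟨+y|-x⟩|² = 1/2.
Joint probability = 49/58 × 1/2 = 0.422.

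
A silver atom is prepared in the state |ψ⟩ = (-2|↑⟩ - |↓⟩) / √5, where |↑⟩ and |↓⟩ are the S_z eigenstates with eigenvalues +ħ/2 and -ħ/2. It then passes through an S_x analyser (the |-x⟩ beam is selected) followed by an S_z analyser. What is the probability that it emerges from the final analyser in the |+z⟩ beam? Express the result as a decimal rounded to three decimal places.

0.050

First analyser (S_x): P(|-x⟩) = |⟨-x|ψ⟩|² = 1/10.
After stage 1 the state is |-x⟩; P(|+z⟩) = |⟨+z|-x⟩|² = 1/2.
Joint probability = 1/10 × 1/2 = 0.050.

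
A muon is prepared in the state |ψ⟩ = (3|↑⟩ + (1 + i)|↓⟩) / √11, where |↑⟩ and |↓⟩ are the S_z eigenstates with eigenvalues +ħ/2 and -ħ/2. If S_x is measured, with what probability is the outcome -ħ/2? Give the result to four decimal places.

0.2273

|-x⟩ = (|↑⟩ - |↓⟩)/√2, so ⟨-x|ψ⟩ = (2 - i) / (√2·√11).
P = |2 - i|² / 22 = 5/22.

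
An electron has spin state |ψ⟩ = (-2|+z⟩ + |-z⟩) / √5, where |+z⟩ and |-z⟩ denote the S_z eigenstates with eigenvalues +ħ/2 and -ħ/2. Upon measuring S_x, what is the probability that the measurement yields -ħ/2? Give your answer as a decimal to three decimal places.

|-x⟩ = (|+z⟩ - |-z⟩)/√2, so ⟨-x|ψ⟩ = (-3) / (√2·√5).
P = |-3|² / 10 = 9/10.

0.900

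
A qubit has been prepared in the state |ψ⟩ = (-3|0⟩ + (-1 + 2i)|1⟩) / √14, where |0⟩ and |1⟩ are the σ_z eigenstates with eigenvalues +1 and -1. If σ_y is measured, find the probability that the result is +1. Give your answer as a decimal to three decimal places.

|+y⟩ = (|0⟩ + i|1⟩)/√2, so ⟨+y|ψ⟩ = (-1 + i) / (√2·√14).
P = |-1 + i|² / 28 = 2/28.

0.071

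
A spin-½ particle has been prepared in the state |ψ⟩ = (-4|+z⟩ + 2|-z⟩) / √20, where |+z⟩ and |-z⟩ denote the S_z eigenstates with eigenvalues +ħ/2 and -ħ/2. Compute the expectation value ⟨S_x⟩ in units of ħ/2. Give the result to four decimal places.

⟨σ_x⟩ = 2 Re(a* b)/(|a|²+|b|²) with a = -4, b = 2.
a* b = -8, so ⟨σ_x⟩ = -16/20.
⟨S_x⟩ = (ħ/2)·⟨σ_x⟩.

-0.8000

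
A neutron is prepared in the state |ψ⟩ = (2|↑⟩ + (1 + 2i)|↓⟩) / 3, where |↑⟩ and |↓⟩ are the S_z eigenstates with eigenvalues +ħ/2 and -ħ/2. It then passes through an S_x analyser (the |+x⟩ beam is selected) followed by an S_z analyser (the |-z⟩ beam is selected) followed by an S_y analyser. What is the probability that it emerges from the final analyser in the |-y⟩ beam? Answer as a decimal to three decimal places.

First analyser (S_x): P(|+x⟩) = |⟨+x|ψ⟩|² = 13/18.
After stage 1 the state is |+x⟩; P(|-z⟩) = |⟨-z|+x⟩|² = 1/2.
After stage 2 the state is |-z⟩; P(|-y⟩) = |⟨-y|-z⟩|² = 1/2.
Joint probability = 13/18 × 1/2 × 1/2 = 0.181.

0.181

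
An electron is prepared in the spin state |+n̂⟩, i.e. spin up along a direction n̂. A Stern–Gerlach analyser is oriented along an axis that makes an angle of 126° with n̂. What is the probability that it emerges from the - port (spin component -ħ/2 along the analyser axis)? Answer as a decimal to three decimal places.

For spin-½, the probability of finding spin-up along an axis at angle θ to the initial spin direction is cos²(θ/2); spin-down is sin²(θ/2).
θ = 126°, so P = sin²(63°) ≈ 0.794.

0.794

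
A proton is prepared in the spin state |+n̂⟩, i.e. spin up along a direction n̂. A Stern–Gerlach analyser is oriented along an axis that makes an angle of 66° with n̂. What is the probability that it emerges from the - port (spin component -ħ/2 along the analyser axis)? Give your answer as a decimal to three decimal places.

0.297

For spin-½, the probability of finding spin-up along an axis at angle θ to the initial spin direction is cos²(θ/2); spin-down is sin²(θ/2).
θ = 66°, so P = sin²(33°) ≈ 0.297.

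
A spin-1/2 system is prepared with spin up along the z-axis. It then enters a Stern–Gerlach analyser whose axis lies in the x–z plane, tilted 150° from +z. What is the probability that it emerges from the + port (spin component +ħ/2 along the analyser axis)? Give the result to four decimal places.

0.0670

For spin-½, the probability of finding spin-up along an axis at angle θ to the initial spin direction is cos²(θ/2); spin-down is sin²(θ/2).
θ = 150°, so P = cos²(75°) ≈ 0.0670.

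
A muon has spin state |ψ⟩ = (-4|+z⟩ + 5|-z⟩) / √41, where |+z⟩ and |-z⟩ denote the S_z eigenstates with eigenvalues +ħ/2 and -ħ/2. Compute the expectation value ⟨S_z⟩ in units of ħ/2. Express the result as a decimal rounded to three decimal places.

-0.220

⟨σ_z⟩ = |a|² - |b|² divided by |a|²+|b|², with a, b the |+z⟩, |-z⟩ amplitudes.
= (16 - 25)/41 = -9/41.
⟨S_z⟩ = (ħ/2)·⟨σ_z⟩.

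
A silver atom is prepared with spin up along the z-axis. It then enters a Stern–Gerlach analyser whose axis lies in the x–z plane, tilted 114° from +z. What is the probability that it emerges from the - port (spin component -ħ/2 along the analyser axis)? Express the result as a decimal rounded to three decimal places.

For spin-½, the probability of finding spin-up along an axis at angle θ to the initial spin direction is cos²(θ/2); spin-down is sin²(θ/2).
θ = 114°, so P = sin²(57°) ≈ 0.703.

0.703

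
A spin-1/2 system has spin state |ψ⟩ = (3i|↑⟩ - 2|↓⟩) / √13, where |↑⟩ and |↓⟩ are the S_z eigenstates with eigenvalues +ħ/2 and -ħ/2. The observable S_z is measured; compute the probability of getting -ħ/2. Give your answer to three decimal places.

The -ħ/2 outcome corresponds to |↓⟩. Its amplitude in |ψ⟩ is -2/√13.
P = |-2|² / 13 = 4/13.

0.308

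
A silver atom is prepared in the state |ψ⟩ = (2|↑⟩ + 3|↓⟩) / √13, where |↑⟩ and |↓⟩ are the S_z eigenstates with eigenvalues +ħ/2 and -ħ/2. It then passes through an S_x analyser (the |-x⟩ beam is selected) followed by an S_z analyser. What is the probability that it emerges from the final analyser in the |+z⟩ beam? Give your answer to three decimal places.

0.019

First analyser (S_x): P(|-x⟩) = |⟨-x|ψ⟩|² = 1/26.
After stage 1 the state is |-x⟩; P(|+z⟩) = |⟨+z|-x⟩|² = 1/2.
Joint probability = 1/26 × 1/2 = 0.019.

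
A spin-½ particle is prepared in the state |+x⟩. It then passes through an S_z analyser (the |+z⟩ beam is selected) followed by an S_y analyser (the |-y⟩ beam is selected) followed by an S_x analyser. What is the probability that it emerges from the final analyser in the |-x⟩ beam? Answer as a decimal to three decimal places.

0.125

First analyser (S_z): from |+x⟩, P(|+z⟩) = 1/2.
After stage 1 the state is |+z⟩; P(|-y⟩) = |⟨-y|+z⟩|² = 1/2.
After stage 2 the state is |-y⟩; P(|-x⟩) = |⟨-x|-y⟩|² = 1/2.
Joint probability = 1/2 × 1/2 × 1/2 = 0.125.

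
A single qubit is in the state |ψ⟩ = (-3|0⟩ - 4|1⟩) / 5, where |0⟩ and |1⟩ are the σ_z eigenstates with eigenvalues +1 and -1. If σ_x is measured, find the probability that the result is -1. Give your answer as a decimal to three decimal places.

0.020

|-x⟩ = (|0⟩ - |1⟩)/√2, so ⟨-x|ψ⟩ = (1) / (√2·5).
P = |1|² / 50 = 1/50.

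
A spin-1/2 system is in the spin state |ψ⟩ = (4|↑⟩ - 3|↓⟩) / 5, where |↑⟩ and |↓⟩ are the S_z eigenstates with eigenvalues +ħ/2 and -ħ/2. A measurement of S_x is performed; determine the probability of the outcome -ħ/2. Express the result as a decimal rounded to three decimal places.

0.980

|-x⟩ = (|↑⟩ - |↓⟩)/√2, so ⟨-x|ψ⟩ = (7) / (√2·5).
P = |7|² / 50 = 49/50.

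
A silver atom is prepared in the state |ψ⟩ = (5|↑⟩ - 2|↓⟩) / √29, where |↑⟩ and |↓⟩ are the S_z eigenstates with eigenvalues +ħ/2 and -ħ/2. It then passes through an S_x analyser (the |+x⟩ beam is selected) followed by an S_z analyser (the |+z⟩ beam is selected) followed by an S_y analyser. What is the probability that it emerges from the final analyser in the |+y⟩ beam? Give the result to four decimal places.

First analyser (S_x): P(|+x⟩) = |⟨+x|ψ⟩|² = 9/58.
After stage 1 the state is |+x⟩; P(|+z⟩) = |⟨+z|+x⟩|² = 1/2.
After stage 2 the state is |+z⟩; P(|+y⟩) = |⟨+y|+z⟩|² = 1/2.
Joint probability = 9/58 × 1/2 × 1/2 = 0.0388.

0.0388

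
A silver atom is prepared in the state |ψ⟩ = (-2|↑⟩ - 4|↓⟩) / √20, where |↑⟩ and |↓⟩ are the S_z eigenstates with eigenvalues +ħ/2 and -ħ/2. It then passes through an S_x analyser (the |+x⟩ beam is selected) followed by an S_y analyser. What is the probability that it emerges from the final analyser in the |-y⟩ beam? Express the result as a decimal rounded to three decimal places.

0.450

First analyser (S_x): P(|+x⟩) = |⟨+x|ψ⟩|² = 36/40.
After stage 1 the state is |+x⟩; P(|-y⟩) = |⟨-y|+x⟩|² = 1/2.
Joint probability = 36/40 × 1/2 = 0.450.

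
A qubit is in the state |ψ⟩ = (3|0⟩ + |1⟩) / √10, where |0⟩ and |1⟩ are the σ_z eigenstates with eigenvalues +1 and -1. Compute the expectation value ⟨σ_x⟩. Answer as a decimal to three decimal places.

0.600

⟨σ_x⟩ = 2 Re(a* b)/(|a|²+|b|²) with a = 3, b = 1.
a* b = 3, so ⟨σ_x⟩ = 6/10.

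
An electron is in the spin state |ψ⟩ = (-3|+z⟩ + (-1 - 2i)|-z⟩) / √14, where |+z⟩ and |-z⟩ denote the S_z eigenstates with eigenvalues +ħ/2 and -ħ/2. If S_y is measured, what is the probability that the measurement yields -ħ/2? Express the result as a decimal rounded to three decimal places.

|-y⟩ = (|+z⟩ - i|-z⟩)/√2, so ⟨-y|ψ⟩ = (-1 - i) / (√2·√14).
P = |-1 - i|² / 28 = 2/28.

0.071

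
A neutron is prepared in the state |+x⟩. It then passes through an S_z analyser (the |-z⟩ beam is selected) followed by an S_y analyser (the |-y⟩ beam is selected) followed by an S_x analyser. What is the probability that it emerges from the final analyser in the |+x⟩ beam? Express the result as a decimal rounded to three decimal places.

0.125

First analyser (S_z): from |+x⟩, P(|-z⟩) = 1/2.
After stage 1 the state is |-z⟩; P(|-y⟩) = |⟨-y|-z⟩|² = 1/2.
After stage 2 the state is |-y⟩; P(|+x⟩) = |⟨+x|-y⟩|² = 1/2.
Joint probability = 1/2 × 1/2 × 1/2 = 0.125.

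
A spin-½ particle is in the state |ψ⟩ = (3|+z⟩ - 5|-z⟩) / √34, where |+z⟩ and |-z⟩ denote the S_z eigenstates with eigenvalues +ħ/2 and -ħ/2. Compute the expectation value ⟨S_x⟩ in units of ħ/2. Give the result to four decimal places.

-0.8824

⟨σ_x⟩ = 2 Re(a* b)/(|a|²+|b|²) with a = 3, b = -5.
a* b = -15, so ⟨σ_x⟩ = -30/34.
⟨S_x⟩ = (ħ/2)·⟨σ_x⟩.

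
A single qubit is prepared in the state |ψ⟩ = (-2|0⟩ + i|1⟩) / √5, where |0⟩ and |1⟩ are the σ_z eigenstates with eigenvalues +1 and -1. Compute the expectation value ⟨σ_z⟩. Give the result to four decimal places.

0.6000

⟨σ_z⟩ = |a|² - |b|² divided by |a|²+|b|², with a, b the |0⟩, |1⟩ amplitudes.
= (4 - 1)/5 = 3/5.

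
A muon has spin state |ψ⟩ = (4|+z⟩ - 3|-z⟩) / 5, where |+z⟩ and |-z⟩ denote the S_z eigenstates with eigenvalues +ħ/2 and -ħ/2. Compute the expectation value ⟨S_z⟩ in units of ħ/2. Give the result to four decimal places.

0.2800

⟨σ_z⟩ = |a|² - |b|² divided by |a|²+|b|², with a, b the |+z⟩, |-z⟩ amplitudes.
= (16 - 9)/25 = 7/25.
⟨S_z⟩ = (ħ/2)·⟨σ_z⟩.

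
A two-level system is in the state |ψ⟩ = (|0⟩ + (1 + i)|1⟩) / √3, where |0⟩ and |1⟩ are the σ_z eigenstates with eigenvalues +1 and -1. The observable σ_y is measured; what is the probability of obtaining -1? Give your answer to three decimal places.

0.167

|-y⟩ = (|0⟩ - i|1⟩)/√2, so ⟨-y|ψ⟩ = (i) / (√2·√3).
P = |i|² / 6 = 1/6.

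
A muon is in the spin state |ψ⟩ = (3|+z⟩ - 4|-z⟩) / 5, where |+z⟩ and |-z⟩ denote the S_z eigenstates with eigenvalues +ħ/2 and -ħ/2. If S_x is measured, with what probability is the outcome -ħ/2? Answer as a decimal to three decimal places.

0.980

|-x⟩ = (|+z⟩ - |-z⟩)/√2, so ⟨-x|ψ⟩ = (7) / (√2·5).
P = |7|² / 50 = 49/50.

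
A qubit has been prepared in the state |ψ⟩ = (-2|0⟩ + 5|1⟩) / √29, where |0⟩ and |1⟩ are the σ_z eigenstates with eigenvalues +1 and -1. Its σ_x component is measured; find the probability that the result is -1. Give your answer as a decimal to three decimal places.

|-x⟩ = (|0⟩ - |1⟩)/√2, so ⟨-x|ψ⟩ = (-7) / (√2·√29).
P = |-7|² / 58 = 49/58.

0.845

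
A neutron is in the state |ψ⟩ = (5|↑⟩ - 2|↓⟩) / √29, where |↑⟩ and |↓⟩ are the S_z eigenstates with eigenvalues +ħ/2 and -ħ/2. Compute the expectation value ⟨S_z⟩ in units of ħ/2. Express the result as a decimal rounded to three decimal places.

0.724

⟨σ_z⟩ = |a|² - |b|² divided by |a|²+|b|², with a, b the |↑⟩, |↓⟩ amplitudes.
= (25 - 4)/29 = 21/29.
⟨S_z⟩ = (ħ/2)·⟨σ_z⟩.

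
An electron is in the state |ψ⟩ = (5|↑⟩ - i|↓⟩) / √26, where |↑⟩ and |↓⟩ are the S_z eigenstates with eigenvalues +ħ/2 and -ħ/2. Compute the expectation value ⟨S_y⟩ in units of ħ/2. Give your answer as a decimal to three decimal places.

⟨σ_y⟩ = 2 Im(a* b)/(|a|²+|b|²) with a = 5, b = -i.
a* b = -5i, so ⟨σ_y⟩ = -10/26.
⟨S_y⟩ = (ħ/2)·⟨σ_y⟩.

-0.385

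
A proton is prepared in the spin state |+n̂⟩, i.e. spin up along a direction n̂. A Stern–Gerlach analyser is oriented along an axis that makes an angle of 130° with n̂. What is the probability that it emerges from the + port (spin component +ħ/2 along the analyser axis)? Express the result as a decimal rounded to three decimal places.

For spin-½, the probability of finding spin-up along an axis at angle θ to the initial spin direction is cos²(θ/2); spin-down is sin²(θ/2).
θ = 130°, so P = cos²(65°) ≈ 0.179.

0.179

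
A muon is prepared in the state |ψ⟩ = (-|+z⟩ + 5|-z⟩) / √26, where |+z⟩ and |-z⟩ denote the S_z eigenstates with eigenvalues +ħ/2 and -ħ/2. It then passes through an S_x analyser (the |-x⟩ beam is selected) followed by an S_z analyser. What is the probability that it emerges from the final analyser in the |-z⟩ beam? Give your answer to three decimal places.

0.346

First analyser (S_x): P(|-x⟩) = |⟨-x|ψ⟩|² = 36/52.
After stage 1 the state is |-x⟩; P(|-z⟩) = |⟨-z|-x⟩|² = 1/2.
Joint probability = 36/52 × 1/2 = 0.346.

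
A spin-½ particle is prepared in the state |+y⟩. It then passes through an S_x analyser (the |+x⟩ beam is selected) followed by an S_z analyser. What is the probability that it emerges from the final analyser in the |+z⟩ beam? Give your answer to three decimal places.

First analyser (S_x): from |+y⟩, P(|+x⟩) = 1/2.
After stage 1 the state is |+x⟩; P(|+z⟩) = |⟨+z|+x⟩|² = 1/2.
Joint probability = 1/2 × 1/2 = 0.250.

0.250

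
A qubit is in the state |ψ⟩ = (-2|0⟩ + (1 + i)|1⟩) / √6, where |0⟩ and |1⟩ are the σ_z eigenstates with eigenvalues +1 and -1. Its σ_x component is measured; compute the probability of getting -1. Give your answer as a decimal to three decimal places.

|-x⟩ = (|0⟩ - |1⟩)/√2, so ⟨-x|ψ⟩ = (-3 - i) / (√2·√6).
P = |-3 - i|² / 12 = 10/12.

0.833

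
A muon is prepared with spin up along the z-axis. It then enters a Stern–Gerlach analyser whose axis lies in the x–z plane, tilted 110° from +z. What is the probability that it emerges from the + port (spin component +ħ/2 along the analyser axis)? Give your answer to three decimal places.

0.329

For spin-½, the probability of finding spin-up along an axis at angle θ to the initial spin direction is cos²(θ/2); spin-down is sin²(θ/2).
θ = 110°, so P = cos²(55°) ≈ 0.329.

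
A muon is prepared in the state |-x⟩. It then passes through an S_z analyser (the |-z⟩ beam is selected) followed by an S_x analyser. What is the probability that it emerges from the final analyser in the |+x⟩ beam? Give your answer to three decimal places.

First analyser (S_z): from |-x⟩, P(|-z⟩) = 1/2.
After stage 1 the state is |-z⟩; P(|+x⟩) = |⟨+x|-z⟩|² = 1/2.
Joint probability = 1/2 × 1/2 = 0.250.

0.250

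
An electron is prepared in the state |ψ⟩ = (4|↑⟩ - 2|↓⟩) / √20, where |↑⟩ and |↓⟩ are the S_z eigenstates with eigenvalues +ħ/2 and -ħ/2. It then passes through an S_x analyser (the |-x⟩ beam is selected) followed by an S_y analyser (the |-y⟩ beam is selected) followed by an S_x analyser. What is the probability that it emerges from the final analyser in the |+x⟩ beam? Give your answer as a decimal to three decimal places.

First analyser (S_x): P(|-x⟩) = |⟨-x|ψ⟩|² = 36/40.
After stage 1 the state is |-x⟩; P(|-y⟩) = |⟨-y|-x⟩|² = 1/2.
After stage 2 the state is |-y⟩; P(|+x⟩) = |⟨+x|-y⟩|² = 1/2.
Joint probability = 36/40 × 1/2 × 1/2 = 0.225.

0.225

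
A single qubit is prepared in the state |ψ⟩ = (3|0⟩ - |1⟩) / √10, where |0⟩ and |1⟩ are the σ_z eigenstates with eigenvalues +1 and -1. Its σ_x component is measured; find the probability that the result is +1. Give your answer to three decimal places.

|+x⟩ = (|0⟩ + |1⟩)/√2, so ⟨+x|ψ⟩ = (2) / (√2·√10).
P = |2|² / 20 = 4/20.

0.200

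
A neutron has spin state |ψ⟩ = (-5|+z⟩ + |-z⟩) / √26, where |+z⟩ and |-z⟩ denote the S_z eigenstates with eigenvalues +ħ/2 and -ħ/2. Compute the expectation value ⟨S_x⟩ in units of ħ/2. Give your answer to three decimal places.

⟨σ_x⟩ = 2 Re(a* b)/(|a|²+|b|²) with a = -5, b = 1.
a* b = -5, so ⟨σ_x⟩ = -10/26.
⟨S_x⟩ = (ħ/2)·⟨σ_x⟩.

-0.385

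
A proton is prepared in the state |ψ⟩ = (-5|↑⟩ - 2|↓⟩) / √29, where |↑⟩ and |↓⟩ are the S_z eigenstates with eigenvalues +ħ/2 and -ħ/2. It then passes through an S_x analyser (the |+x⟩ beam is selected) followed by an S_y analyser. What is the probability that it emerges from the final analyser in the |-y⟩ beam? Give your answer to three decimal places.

0.422

First analyser (S_x): P(|+x⟩) = |⟨+x|ψ⟩|² = 49/58.
After stage 1 the state is |+x⟩; P(|-y⟩) = |⟨-y|+x⟩|² = 1/2.
Joint probability = 49/58 × 1/2 = 0.422.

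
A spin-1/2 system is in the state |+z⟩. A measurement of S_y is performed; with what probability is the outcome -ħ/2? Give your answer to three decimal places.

In the S_z basis, |+z⟩ = |↑⟩ and |-y⟩ = (|↑⟩ - i|↓⟩)/√2.
|⟨-y|+z⟩|² = 1/2.

0.500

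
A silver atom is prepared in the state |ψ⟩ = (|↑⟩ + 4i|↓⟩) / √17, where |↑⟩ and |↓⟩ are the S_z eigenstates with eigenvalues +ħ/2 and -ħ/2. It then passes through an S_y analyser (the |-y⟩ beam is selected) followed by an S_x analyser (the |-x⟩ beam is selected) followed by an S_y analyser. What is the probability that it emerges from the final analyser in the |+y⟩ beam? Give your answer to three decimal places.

First analyser (S_y): P(|-y⟩) = |⟨-y|ψ⟩|² = 9/34.
After stage 1 the state is |-y⟩; P(|-x⟩) = |⟨-x|-y⟩|² = 1/2.
After stage 2 the state is |-x⟩; P(|+y⟩) = |⟨+y|-x⟩|² = 1/2.
Joint probability = 9/34 × 1/2 × 1/2 = 0.066.

0.066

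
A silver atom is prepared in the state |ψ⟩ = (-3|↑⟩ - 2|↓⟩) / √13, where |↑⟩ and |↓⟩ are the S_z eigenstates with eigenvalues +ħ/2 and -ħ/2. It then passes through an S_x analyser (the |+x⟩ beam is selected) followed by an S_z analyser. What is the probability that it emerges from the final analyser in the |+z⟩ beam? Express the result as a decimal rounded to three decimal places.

0.481

First analyser (S_x): P(|+x⟩) = |⟨+x|ψ⟩|² = 25/26.
After stage 1 the state is |+x⟩; P(|+z⟩) = |⟨+z|+x⟩|² = 1/2.
Joint probability = 25/26 × 1/2 = 0.481.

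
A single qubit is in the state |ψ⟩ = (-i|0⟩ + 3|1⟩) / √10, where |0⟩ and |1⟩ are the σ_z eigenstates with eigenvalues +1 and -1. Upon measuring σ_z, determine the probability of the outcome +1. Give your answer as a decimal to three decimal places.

The +1 outcome corresponds to |0⟩. Its amplitude in |ψ⟩ is -i/√10.
P = |-i|² / 10 = 1/10.

0.100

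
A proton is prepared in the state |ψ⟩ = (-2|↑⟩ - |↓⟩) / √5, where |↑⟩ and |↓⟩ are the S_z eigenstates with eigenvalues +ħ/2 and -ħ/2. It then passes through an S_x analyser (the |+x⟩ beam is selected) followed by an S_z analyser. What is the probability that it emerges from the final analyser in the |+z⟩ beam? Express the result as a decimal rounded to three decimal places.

0.450

First analyser (S_x): P(|+x⟩) = |⟨+x|ψ⟩|² = 9/10.
After stage 1 the state is |+x⟩; P(|+z⟩) = |⟨+z|+x⟩|² = 1/2.
Joint probability = 9/10 × 1/2 = 0.450.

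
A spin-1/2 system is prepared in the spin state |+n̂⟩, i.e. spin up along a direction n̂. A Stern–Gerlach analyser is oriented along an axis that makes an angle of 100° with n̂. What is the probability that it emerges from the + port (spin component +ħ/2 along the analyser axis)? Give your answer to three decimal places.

For spin-½, the probability of finding spin-up along an axis at angle θ to the initial spin direction is cos²(θ/2); spin-down is sin²(θ/2).
θ = 100°, so P = cos²(50°) ≈ 0.413.

0.413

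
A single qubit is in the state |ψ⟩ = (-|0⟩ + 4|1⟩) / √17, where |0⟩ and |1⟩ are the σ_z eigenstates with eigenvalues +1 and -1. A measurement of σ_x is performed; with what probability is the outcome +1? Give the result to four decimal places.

|+x⟩ = (|0⟩ + |1⟩)/√2, so ⟨+x|ψ⟩ = (3) / (√2·√17).
P = |3|² / 34 = 9/34.

0.2647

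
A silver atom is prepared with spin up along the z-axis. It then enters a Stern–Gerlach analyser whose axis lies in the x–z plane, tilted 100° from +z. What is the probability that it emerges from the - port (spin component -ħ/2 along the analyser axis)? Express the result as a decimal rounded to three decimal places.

0.587

For spin-½, the probability of finding spin-up along an axis at angle θ to the initial spin direction is cos²(θ/2); spin-down is sin²(θ/2).
θ = 100°, so P = sin²(50°) ≈ 0.587.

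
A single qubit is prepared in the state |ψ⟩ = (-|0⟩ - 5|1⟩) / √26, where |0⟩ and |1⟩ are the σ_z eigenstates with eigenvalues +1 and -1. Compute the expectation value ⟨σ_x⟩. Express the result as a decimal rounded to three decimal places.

⟨σ_x⟩ = 2 Re(a* b)/(|a|²+|b|²) with a = -1, b = -5.
a* b = 5, so ⟨σ_x⟩ = 10/26.

0.385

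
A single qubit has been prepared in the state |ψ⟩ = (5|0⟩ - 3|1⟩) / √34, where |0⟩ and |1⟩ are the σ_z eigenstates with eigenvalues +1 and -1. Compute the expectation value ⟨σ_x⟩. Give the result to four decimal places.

⟨σ_x⟩ = 2 Re(a* b)/(|a|²+|b|²) with a = 5, b = -3.
a* b = -15, so ⟨σ_x⟩ = -30/34.

-0.8824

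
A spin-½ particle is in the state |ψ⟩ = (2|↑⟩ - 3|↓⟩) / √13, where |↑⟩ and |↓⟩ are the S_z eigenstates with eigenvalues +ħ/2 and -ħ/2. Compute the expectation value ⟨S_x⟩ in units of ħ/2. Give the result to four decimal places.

-0.9231

⟨σ_x⟩ = 2 Re(a* b)/(|a|²+|b|²) with a = 2, b = -3.
a* b = -6, so ⟨σ_x⟩ = -12/13.
⟨S_x⟩ = (ħ/2)·⟨σ_x⟩.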